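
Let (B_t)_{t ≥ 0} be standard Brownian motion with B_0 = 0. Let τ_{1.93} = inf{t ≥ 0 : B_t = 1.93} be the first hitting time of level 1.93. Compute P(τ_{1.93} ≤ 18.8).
P(τ_{1.93} ≤ 18.8) = 2(1 − Φ(1.93/√18.8)) = 2(1 − Φ(0.4451)) ≈ 0.6562

By the reflection principle for standard BM, P(τ_b ≤ t) = 2 · P(B_t ≥ b). Since B_t ~ N(0, t), P(B_t ≥ 1.93) = 1 − Φ(1.93/√t) = 1 − Φ(1.93/√18.8) = 1 − Φ(0.4451) ≈ 0.32812. Doubling: P(τ_{1.93} ≤ 18.8) ≈ 2 · 0.32812 = 0.65624 ≈ 0.6562.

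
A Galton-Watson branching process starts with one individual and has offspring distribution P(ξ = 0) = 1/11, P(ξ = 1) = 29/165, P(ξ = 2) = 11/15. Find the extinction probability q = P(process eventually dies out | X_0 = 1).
q = 15/121

The pgf is f(s) = 1/11 + 29/165·s + 11/15·s². The extinction probability q is the smallest fixed point of f in [0, 1]. Setting s = f(s):
  11/15·s² + (29/165 − 1)·s + 1/11 = 0
  11/15·s² − (1/11 + 11/15)·s + 1/11 = 0
which factors as (s − 1)·(11/15·s − 1/11) = 0, giving roots s = 1 and s = (1/11)/(11/15) = 15/121.
Mean offspring μ = 29/165 + 2·11/15 = 271/165 > 1 (supercritical), so q < 1. The extinction probability is the smaller root: q = (1/11)/(11/15) = 15/121.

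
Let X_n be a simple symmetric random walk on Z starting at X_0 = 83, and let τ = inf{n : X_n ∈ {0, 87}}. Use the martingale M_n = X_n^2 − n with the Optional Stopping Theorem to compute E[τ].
E[τ] = 332

M_n = X_n^2 − n is a martingale (since E[X_{n+1}^2 | F_n] = X_n^2 + 1). By OST (τ has finite mean in a bounded region), E[M_τ] = E[M_0] = X_0^2 − 0 = 83^2 = 6889. Also E[M_τ] = E[X_τ^2] − E[τ]. The walk exits at 0 or 87, with P(hit 87 first) = 83/87, so E[X_τ^2] = 87^2 · 83/87 + 0 = 7221. Thus E[τ] = E[X_τ^2] − E[M_τ] = 7221 − 6889 = 332 = 83(87 − 83) = 332.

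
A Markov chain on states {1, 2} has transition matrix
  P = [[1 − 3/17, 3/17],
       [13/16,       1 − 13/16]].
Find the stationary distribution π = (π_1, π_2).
π_1 = 221/269, π_2 = 48/269

Solve πP = π with π_1 + π_2 = 1. From πP = π: π_1 · (1 − 3/17) + π_2 · 13/16 = π_1 ⇒ π_2 · 13/16 = π_1 · 3/17 ⇒ π_2/π_1 = (3/17)/(13/16) = 48/221. Together with π_1 + π_2 = 1:
  π_1 = (13/16)/(3/17 + 13/16) = (13/16)/(269/272) = 221/269,
  π_2 = (3/17)/(3/17 + 13/16) = (3/17)/(269/272) = 48/269.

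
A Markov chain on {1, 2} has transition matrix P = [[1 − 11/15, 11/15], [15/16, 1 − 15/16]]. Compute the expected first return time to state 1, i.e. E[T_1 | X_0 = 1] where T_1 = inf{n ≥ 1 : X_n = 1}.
E[T_1 | X_0 = 1] = 1/π_1 = 401/225

For an irreducible recurrent Markov chain with stationary distribution π, E[T_i | X_0 = i] = 1/π_i (Kac's formula). Here π_1 = (15/16)/(11/15 + 15/16) = (15/16)/(401/240) = 225/401, so E[T_1 | X_0 = 1] = 1/π_1 = (11/15 + 15/16)/(15/16) = (401/240)/(15/16) = 401/225.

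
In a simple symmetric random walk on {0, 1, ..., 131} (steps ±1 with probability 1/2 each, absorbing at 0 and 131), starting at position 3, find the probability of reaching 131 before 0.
P(hit 131 before 0) = 3/131

Let u_k = P(hit 131 before 0 | start at k). Then u_0 = 0, u_131 = 1, and u_k = u_{k-1}/2 + u_{k+1}/2 for 1 ≤ k ≤ 130. This harmonic recurrence is solved by u_k = k/131, giving u_3 = 3/131.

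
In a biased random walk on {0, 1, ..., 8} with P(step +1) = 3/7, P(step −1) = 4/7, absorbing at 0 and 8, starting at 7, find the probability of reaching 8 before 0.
P(hit 8 before 0) = (1 − (4/3)^7) / (1 − (4/3)^8) = 42591/58975

Let u_k denote P(reach 8 before 0 | start at k). Boundary: u_0 = 0, u_8 = 1. Recurrence: u_k = 3/7·u_{k+1} + 4/7·u_{k-1} for 1 ≤ k ≤ 7. Try u_k = A + B·r^k with r = q/p = (4/7)/(3/7) = 4/3. Substitution satisfies the recurrence; boundary conditions give:
  u_k = (1 − r^k) / (1 − r^N) = (1 − (4/3)^7) / (1 − (4/3)^8) = 42591/58975.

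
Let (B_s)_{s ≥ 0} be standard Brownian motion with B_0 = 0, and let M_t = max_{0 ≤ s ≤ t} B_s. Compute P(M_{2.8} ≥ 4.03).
P(M_{2.8} ≥ 4.03) = 2·P(B_{2.8} ≥ 4.03) = 2(1 − Φ(4.03/√2.8)) ≈ 0.0160

By the reflection principle for Brownian motion, P(M_t ≥ a) = 2 · P(B_t ≥ a) for a ≥ 0. Since B_t ~ N(0, t), P(B_t ≥ 4.03) = 1 − Φ(4.03/√t) = 1 − Φ(4.03/√2.8) = 1 − Φ(2.4084). So
  P(M_{2.8} ≥ 4.03) = 2(1 − Φ(2.4084)) ≈ 0.0160.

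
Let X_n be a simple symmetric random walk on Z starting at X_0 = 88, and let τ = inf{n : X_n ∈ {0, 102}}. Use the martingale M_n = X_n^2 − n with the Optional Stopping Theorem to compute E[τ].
E[τ] = 1232

M_n = X_n^2 − n is a martingale (since E[X_{n+1}^2 | F_n] = X_n^2 + 1). By OST (τ has finite mean in a bounded region), E[M_τ] = E[M_0] = X_0^2 − 0 = 88^2 = 7744. Also E[M_τ] = E[X_τ^2] − E[τ]. The walk exits at 0 or 102, with P(hit 102 first) = 88/102, so E[X_τ^2] = 102^2 · 88/102 + 0 = 8976. Thus E[τ] = E[X_τ^2] − E[M_τ] = 8976 − 7744 = 1232 = 88(102 − 88) = 1232.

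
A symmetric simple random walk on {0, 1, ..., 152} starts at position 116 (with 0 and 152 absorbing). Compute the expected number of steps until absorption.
E[τ | X_0 = 116] = 4176

Let v_k = E[τ | X_0 = k]. Boundary: v_0 = v_152 = 0. Recurrence: v_k = 1 + (v_{k-1} + v_{k+1})/2 for 1 ≤ k ≤ 151. The particular solution to v_k − (v_{k-1} + v_{k+1})/2 = 1 is v_k = −k^2. Adding homogeneous solution A + B k and matching boundaries gives v_k = k (152 − k). Substituting k = 116: v_116 = 116 · 36 = 4176.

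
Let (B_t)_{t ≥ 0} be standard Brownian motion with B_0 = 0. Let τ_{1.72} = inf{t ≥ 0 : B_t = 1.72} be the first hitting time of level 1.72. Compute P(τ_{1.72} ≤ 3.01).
P(τ_{1.72} ≤ 3.01) = 2(1 − Φ(1.72/√3.01)) = 2(1 − Φ(0.9914)) ≈ 0.3215

By the reflection principle for standard BM, P(τ_b ≤ t) = 2 · P(B_t ≥ b). Since B_t ~ N(0, t), P(B_t ≥ 1.72) = 1 − Φ(1.72/√t) = 1 − Φ(1.72/√3.01) = 1 − Φ(0.9914) ≈ 0.16075. Doubling: P(τ_{1.72} ≤ 3.01) ≈ 2 · 0.16075 = 0.32150 ≈ 0.3215.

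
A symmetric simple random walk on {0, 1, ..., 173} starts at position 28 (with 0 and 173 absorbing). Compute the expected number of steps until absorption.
E[τ | X_0 = 28] = 4060

Let v_k = E[τ | X_0 = k]. Boundary: v_0 = v_173 = 0. Recurrence: v_k = 1 + (v_{k-1} + v_{k+1})/2 for 1 ≤ k ≤ 172. The particular solution to v_k − (v_{k-1} + v_{k+1})/2 = 1 is v_k = −k^2. Adding homogeneous solution A + B k and matching boundaries gives v_k = k (173 − k). Substituting k = 28: v_28 = 28 · 145 = 4060.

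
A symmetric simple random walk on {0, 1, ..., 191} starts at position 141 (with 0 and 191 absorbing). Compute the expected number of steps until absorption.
E[τ | X_0 = 141] = 7050

Let v_k = E[τ | X_0 = k]. Boundary: v_0 = v_191 = 0. Recurrence: v_k = 1 + (v_{k-1} + v_{k+1})/2 for 1 ≤ k ≤ 190. The particular solution to v_k − (v_{k-1} + v_{k+1})/2 = 1 is v_k = −k^2. Adding homogeneous solution A + B k and matching boundaries gives v_k = k (191 − k). Substituting k = 141: v_141 = 141 · 50 = 7050.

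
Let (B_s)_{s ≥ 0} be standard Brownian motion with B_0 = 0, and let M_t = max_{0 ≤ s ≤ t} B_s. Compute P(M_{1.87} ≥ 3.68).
P(M_{1.87} ≥ 3.68) = 2·P(B_{1.87} ≥ 3.68) = 2(1 − Φ(3.68/√1.87)) ≈ 0.0071

By the reflection principle for Brownian motion, P(M_t ≥ a) = 2 · P(B_t ≥ a) for a ≥ 0. Since B_t ~ N(0, t), P(B_t ≥ 3.68) = 1 − Φ(3.68/√t) = 1 − Φ(3.68/√1.87) = 1 − Φ(2.6911). So
  P(M_{1.87} ≥ 3.68) = 2(1 − Φ(2.6911)) ≈ 0.0071.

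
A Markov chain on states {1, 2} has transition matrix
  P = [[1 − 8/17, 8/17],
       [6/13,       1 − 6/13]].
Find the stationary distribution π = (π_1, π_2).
π_1 = 51/103, π_2 = 52/103

Solve πP = π with π_1 + π_2 = 1. From πP = π: π_1 · (1 − 8/17) + π_2 · 6/13 = π_1 ⇒ π_2 · 6/13 = π_1 · 8/17 ⇒ π_2/π_1 = (8/17)/(6/13) = 52/51. Together with π_1 + π_2 = 1:
  π_1 = (6/13)/(8/17 + 6/13) = (6/13)/(206/221) = 51/103,
  π_2 = (8/17)/(8/17 + 6/13) = (8/17)/(206/221) = 52/103.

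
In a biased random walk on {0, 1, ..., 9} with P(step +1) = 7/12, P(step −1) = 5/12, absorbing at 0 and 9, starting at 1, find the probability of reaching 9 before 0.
P(hit 9 before 0) = (1 − (5/7)^1) / (1 − (5/7)^9) = 5764801/19200241

Let u_k denote P(reach 9 before 0 | start at k). Boundary: u_0 = 0, u_9 = 1. Recurrence: u_k = 7/12·u_{k+1} + 5/12·u_{k-1} for 1 ≤ k ≤ 8. Try u_k = A + B·r^k with r = q/p = (5/12)/(7/12) = 5/7. Substitution satisfies the recurrence; boundary conditions give:
  u_k = (1 − r^k) / (1 − r^N) = (1 − (5/7)^1) / (1 − (5/7)^9) = 5764801/19200241.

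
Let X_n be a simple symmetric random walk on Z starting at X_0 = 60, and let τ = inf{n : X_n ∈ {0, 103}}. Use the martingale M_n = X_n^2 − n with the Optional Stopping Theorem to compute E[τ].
E[τ] = 2580

M_n = X_n^2 − n is a martingale (since E[X_{n+1}^2 | F_n] = X_n^2 + 1). By OST (τ has finite mean in a bounded region), E[M_τ] = E[M_0] = X_0^2 − 0 = 60^2 = 3600. Also E[M_τ] = E[X_τ^2] − E[τ]. The walk exits at 0 or 103, with P(hit 103 first) = 60/103, so E[X_τ^2] = 103^2 · 60/103 + 0 = 6180. Thus E[τ] = E[X_τ^2] − E[M_τ] = 6180 − 3600 = 2580 = 60(103 − 60) = 2580.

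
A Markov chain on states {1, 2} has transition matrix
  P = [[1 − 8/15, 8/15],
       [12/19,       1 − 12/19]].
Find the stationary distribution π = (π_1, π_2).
π_1 = 45/83, π_2 = 38/83

Solve πP = π with π_1 + π_2 = 1. From πP = π: π_1 · (1 − 8/15) + π_2 · 12/19 = π_1 ⇒ π_2 · 12/19 = π_1 · 8/15 ⇒ π_2/π_1 = (8/15)/(12/19) = 38/45. Together with π_1 + π_2 = 1:
  π_1 = (12/19)/(8/15 + 12/19) = (12/19)/(332/285) = 45/83,
  π_2 = (8/15)/(8/15 + 12/19) = (8/15)/(332/285) = 38/83.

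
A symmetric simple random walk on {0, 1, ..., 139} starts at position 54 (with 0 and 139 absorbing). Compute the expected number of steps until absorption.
E[τ | X_0 = 54] = 4590

Let v_k = E[τ | X_0 = k]. Boundary: v_0 = v_139 = 0. Recurrence: v_k = 1 + (v_{k-1} + v_{k+1})/2 for 1 ≤ k ≤ 138. The particular solution to v_k − (v_{k-1} + v_{k+1})/2 = 1 is v_k = −k^2. Adding homogeneous solution A + B k and matching boundaries gives v_k = k (139 − k). Substituting k = 54: v_54 = 54 · 85 = 4590.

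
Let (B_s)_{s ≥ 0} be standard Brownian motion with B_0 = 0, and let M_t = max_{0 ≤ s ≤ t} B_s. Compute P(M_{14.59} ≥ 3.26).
P(M_{14.59} ≥ 3.26) = 2·P(B_{14.59} ≥ 3.26) = 2(1 − Φ(3.26/√14.59)) ≈ 0.3934

By the reflection principle for Brownian motion, P(M_t ≥ a) = 2 · P(B_t ≥ a) for a ≥ 0. Since B_t ~ N(0, t), P(B_t ≥ 3.26) = 1 − Φ(3.26/√t) = 1 − Φ(3.26/√14.59) = 1 − Φ(0.8535). So
  P(M_{14.59} ≥ 3.26) = 2(1 − Φ(0.8535)) ≈ 0.3934.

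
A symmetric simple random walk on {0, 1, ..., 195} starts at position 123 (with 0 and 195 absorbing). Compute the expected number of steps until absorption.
E[τ | X_0 = 123] = 8856

Let v_k = E[τ | X_0 = k]. Boundary: v_0 = v_195 = 0. Recurrence: v_k = 1 + (v_{k-1} + v_{k+1})/2 for 1 ≤ k ≤ 194. The particular solution to v_k − (v_{k-1} + v_{k+1})/2 = 1 is v_k = −k^2. Adding homogeneous solution A + B k and matching boundaries gives v_k = k (195 − k). Substituting k = 123: v_123 = 123 · 72 = 8856.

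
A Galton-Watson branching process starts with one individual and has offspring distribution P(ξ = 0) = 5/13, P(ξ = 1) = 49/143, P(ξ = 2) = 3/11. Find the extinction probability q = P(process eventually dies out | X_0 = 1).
q = 1

Mean offspring μ = 0·5/13 + 1·49/143 + 2·3/11 = 127/143 ≤ 1. For μ ≤ 1 with offspring not concentrated at 1, the Galton-Watson process goes extinct almost surely, so q = 1.
(Algebraic check: The pgf is f(s) = 5/13 + 49/143·s + 3/11·s². The extinction probability q is the smallest fixed point of f in [0, 1]. Setting s = f(s):
  3/11·s² + (49/143 − 1)·s + 5/13 = 0
  3/11·s² − (5/13 + 3/11)·s + 5/13 = 0
which factors as (s − 1)·(3/11·s − 5/13) = 0, giving roots s = 1 and s = (5/13)/(3/11) = 55/39. Since 55/39 ≥ 1, the smallest root in [0, 1] is s = 1.)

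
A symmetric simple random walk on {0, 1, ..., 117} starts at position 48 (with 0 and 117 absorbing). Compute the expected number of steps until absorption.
E[τ | X_0 = 48] = 3312

Let v_k = E[τ | X_0 = k]. Boundary: v_0 = v_117 = 0. Recurrence: v_k = 1 + (v_{k-1} + v_{k+1})/2 for 1 ≤ k ≤ 116. The particular solution to v_k − (v_{k-1} + v_{k+1})/2 = 1 is v_k = −k^2. Adding homogeneous solution A + B k and matching boundaries gives v_k = k (117 − k). Substituting k = 48: v_48 = 48 · 69 = 3312.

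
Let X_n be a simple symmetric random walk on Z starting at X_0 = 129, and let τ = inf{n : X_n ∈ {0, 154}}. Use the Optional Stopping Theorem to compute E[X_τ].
E[X_τ] = 129

X_n is a martingale and τ is a bounded-mean stopping time (indeed τ is finite a.s. with bounded expectation since the walk is in a bounded region). By the OST, E[X_τ] = E[X_0] = 129. Equivalently: E[X_τ] = 154 · P(hit 154 first) + 0 · P(hit 0 first) = 154 · (129/154) = 129.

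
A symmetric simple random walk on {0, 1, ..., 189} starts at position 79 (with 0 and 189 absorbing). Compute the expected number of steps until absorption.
E[τ | X_0 = 79] = 8690

Let v_k = E[τ | X_0 = k]. Boundary: v_0 = v_189 = 0. Recurrence: v_k = 1 + (v_{k-1} + v_{k+1})/2 for 1 ≤ k ≤ 188. The particular solution to v_k − (v_{k-1} + v_{k+1})/2 = 1 is v_k = −k^2. Adding homogeneous solution A + B k and matching boundaries gives v_k = k (189 − k). Substituting k = 79: v_79 = 79 · 110 = 8690.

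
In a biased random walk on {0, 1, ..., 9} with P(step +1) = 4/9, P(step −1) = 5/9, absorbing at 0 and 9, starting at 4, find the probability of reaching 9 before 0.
P(hit 9 before 0) = (1 − (5/4)^4) / (1 − (5/4)^9) = 377856/1690981

Let u_k denote P(reach 9 before 0 | start at k). Boundary: u_0 = 0, u_9 = 1. Recurrence: u_k = 4/9·u_{k+1} + 5/9·u_{k-1} for 1 ≤ k ≤ 8. Try u_k = A + B·r^k with r = q/p = (5/9)/(4/9) = 5/4. Substitution satisfies the recurrence; boundary conditions give:
  u_k = (1 − r^k) / (1 − r^N) = (1 − (5/4)^4) / (1 − (5/4)^9) = 377856/1690981.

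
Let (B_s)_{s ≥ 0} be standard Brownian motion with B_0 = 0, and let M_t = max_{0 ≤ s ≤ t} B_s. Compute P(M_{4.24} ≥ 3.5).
P(M_{4.24} ≥ 3.5) = 2·P(B_{4.24} ≥ 3.5) = 2(1 − Φ(3.5/√4.24)) ≈ 0.0892

By the reflection principle for Brownian motion, P(M_t ≥ a) = 2 · P(B_t ≥ a) for a ≥ 0. Since B_t ~ N(0, t), P(B_t ≥ 3.5) = 1 − Φ(3.5/√t) = 1 − Φ(3.5/√4.24) = 1 − Φ(1.6998). So
  P(M_{4.24} ≥ 3.5) = 2(1 − Φ(1.6998)) ≈ 0.0892.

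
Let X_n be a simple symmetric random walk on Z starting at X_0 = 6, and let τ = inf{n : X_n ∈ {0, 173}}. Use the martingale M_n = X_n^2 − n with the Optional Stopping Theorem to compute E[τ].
E[τ] = 1002

M_n = X_n^2 − n is a martingale (since E[X_{n+1}^2 | F_n] = X_n^2 + 1). By OST (τ has finite mean in a bounded region), E[M_τ] = E[M_0] = X_0^2 − 0 = 6^2 = 36. Also E[M_τ] = E[X_τ^2] − E[τ]. The walk exits at 0 or 173, with P(hit 173 first) = 6/173, so E[X_τ^2] = 173^2 · 6/173 + 0 = 1038. Thus E[τ] = E[X_τ^2] − E[M_τ] = 1038 − 36 = 1002 = 6(173 − 6) = 1002.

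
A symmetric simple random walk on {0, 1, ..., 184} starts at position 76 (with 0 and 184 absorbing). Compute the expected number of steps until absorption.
E[τ | X_0 = 76] = 8208

Let v_k = E[τ | X_0 = k]. Boundary: v_0 = v_184 = 0. Recurrence: v_k = 1 + (v_{k-1} + v_{k+1})/2 for 1 ≤ k ≤ 183. The particular solution to v_k − (v_{k-1} + v_{k+1})/2 = 1 is v_k = −k^2. Adding homogeneous solution A + B k and matching boundaries gives v_k = k (184 − k). Substituting k = 76: v_76 = 76 · 108 = 8208.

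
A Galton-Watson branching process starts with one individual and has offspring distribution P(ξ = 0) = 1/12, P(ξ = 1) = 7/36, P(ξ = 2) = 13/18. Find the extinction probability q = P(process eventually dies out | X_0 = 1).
q = 3/26

The pgf is f(s) = 1/12 + 7/36·s + 13/18·s². The extinction probability q is the smallest fixed point of f in [0, 1]. Setting s = f(s):
  13/18·s² + (7/36 − 1)·s + 1/12 = 0
  13/18·s² − (1/12 + 13/18)·s + 1/12 = 0
which factors as (s − 1)·(13/18·s − 1/12) = 0, giving roots s = 1 and s = (1/12)/(13/18) = 3/26.
Mean offspring μ = 7/36 + 2·13/18 = 59/36 > 1 (supercritical), so q < 1. The extinction probability is the smaller root: q = (1/12)/(13/18) = 3/26.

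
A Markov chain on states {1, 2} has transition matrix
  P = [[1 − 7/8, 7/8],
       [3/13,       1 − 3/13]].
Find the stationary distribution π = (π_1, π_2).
π_1 = 24/115, π_2 = 91/115

Solve πP = π with π_1 + π_2 = 1. From πP = π: π_1 · (1 − 7/8) + π_2 · 3/13 = π_1 ⇒ π_2 · 3/13 = π_1 · 7/8 ⇒ π_2/π_1 = (7/8)/(3/13) = 91/24. Together with π_1 + π_2 = 1:
  π_1 = (3/13)/(7/8 + 3/13) = (3/13)/(115/104) = 24/115,
  π_2 = (7/8)/(7/8 + 3/13) = (7/8)/(115/104) = 91/115.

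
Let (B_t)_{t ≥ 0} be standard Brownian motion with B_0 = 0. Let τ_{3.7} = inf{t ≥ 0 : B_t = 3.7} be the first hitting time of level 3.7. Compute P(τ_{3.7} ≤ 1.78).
P(τ_{3.7} ≤ 1.78) = 2(1 − Φ(3.7/√1.78)) = 2(1 − Φ(2.7733)) ≈ 0.0055

By the reflection principle for standard BM, P(τ_b ≤ t) = 2 · P(B_t ≥ b). Since B_t ~ N(0, t), P(B_t ≥ 3.7) = 1 − Φ(3.7/√t) = 1 − Φ(3.7/√1.78) = 1 − Φ(2.7733) ≈ 0.00277. Doubling: P(τ_{3.7} ≤ 1.78) ≈ 2 · 0.00277 = 0.00554 ≈ 0.0055.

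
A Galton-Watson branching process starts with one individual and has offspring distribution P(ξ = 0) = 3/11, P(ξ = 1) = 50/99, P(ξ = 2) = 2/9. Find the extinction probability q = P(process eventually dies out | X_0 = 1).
q = 1

Mean offspring μ = 0·3/11 + 1·50/99 + 2·2/9 = 94/99 ≤ 1. For μ ≤ 1 with offspring not concentrated at 1, the Galton-Watson process goes extinct almost surely, so q = 1.
(Algebraic check: The pgf is f(s) = 3/11 + 50/99·s + 2/9·s². The extinction probability q is the smallest fixed point of f in [0, 1]. Setting s = f(s):
  2/9·s² + (50/99 − 1)·s + 3/11 = 0
  2/9·s² − (3/11 + 2/9)·s + 3/11 = 0
which factors as (s − 1)·(2/9·s − 3/11) = 0, giving roots s = 1 and s = (3/11)/(2/9) = 27/22. Since 27/22 ≥ 1, the smallest root in [0, 1] is s = 1.)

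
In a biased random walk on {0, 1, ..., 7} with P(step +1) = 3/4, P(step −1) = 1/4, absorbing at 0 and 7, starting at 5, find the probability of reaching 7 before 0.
P(hit 7 before 0) = (1 − (1/3)^5) / (1 − (1/3)^7) = 1089/1093

Let u_k denote P(reach 7 before 0 | start at k). Boundary: u_0 = 0, u_7 = 1. Recurrence: u_k = 3/4·u_{k+1} + 1/4·u_{k-1} for 1 ≤ k ≤ 6. Try u_k = A + B·r^k with r = q/p = (1/4)/(3/4) = 1/3. Substitution satisfies the recurrence; boundary conditions give:
  u_k = (1 − r^k) / (1 − r^N) = (1 − (1/3)^5) / (1 − (1/3)^7) = 1089/1093.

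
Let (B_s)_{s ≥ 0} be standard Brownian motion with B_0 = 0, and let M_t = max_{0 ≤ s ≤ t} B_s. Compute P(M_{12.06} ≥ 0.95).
P(M_{12.06} ≥ 0.95) = 2·P(B_{12.06} ≥ 0.95) = 2(1 − Φ(0.95/√12.06)) ≈ 0.7844

By the reflection principle for Brownian motion, P(M_t ≥ a) = 2 · P(B_t ≥ a) for a ≥ 0. Since B_t ~ N(0, t), P(B_t ≥ 0.95) = 1 − Φ(0.95/√t) = 1 − Φ(0.95/√12.06) = 1 − Φ(0.2736). So
  P(M_{12.06} ≥ 0.95) = 2(1 − Φ(0.2736)) ≈ 0.7844.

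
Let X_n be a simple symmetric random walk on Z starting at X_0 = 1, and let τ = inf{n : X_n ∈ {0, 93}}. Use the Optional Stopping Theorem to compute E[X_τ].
E[X_τ] = 1

X_n is a martingale and τ is a bounded-mean stopping time (indeed τ is finite a.s. with bounded expectation since the walk is in a bounded region). By the OST, E[X_τ] = E[X_0] = 1. Equivalently: E[X_τ] = 93 · P(hit 93 first) + 0 · P(hit 0 first) = 93 · (1/93) = 1.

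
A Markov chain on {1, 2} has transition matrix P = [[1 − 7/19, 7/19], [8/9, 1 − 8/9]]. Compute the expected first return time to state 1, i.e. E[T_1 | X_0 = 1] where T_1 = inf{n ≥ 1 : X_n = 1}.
E[T_1 | X_0 = 1] = 1/π_1 = 215/152

For an irreducible recurrent Markov chain with stationary distribution π, E[T_i | X_0 = i] = 1/π_i (Kac's formula). Here π_1 = (8/9)/(7/19 + 8/9) = (8/9)/(215/171) = 152/215, so E[T_1 | X_0 = 1] = 1/π_1 = (7/19 + 8/9)/(8/9) = (215/171)/(8/9) = 215/152.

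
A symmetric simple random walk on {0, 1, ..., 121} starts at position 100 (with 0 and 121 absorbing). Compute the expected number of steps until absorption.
E[τ | X_0 = 100] = 2100

Let v_k = E[τ | X_0 = k]. Boundary: v_0 = v_121 = 0. Recurrence: v_k = 1 + (v_{k-1} + v_{k+1})/2 for 1 ≤ k ≤ 120. The particular solution to v_k − (v_{k-1} + v_{k+1})/2 = 1 is v_k = −k^2. Adding homogeneous solution A + B k and matching boundaries gives v_k = k (121 − k). Substituting k = 100: v_100 = 100 · 21 = 2100.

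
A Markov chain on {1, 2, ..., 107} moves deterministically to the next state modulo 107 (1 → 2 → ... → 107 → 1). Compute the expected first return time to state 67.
E[T_67 | X_0 = 67] = 107

The chain cycles deterministically, so starting at state 67 it returns in exactly 107 steps. Equivalently, the stationary distribution is uniform π_j = 1/107 for every state j, so by Kac's formula E[T_67] = 1/π_67 = 107.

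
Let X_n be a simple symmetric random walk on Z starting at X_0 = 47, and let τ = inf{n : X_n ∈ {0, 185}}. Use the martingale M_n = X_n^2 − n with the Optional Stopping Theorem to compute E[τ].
E[τ] = 6486

M_n = X_n^2 − n is a martingale (since E[X_{n+1}^2 | F_n] = X_n^2 + 1). By OST (τ has finite mean in a bounded region), E[M_τ] = E[M_0] = X_0^2 − 0 = 47^2 = 2209. Also E[M_τ] = E[X_τ^2] − E[τ]. The walk exits at 0 or 185, with P(hit 185 first) = 47/185, so E[X_τ^2] = 185^2 · 47/185 + 0 = 8695. Thus E[τ] = E[X_τ^2] − E[M_τ] = 8695 − 2209 = 6486 = 47(185 − 47) = 6486.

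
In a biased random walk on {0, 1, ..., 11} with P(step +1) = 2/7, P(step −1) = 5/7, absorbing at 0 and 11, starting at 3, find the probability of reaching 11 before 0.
P(hit 11 before 0) = (1 − (5/2)^3) / (1 − (5/2)^11) = 9984/16275359

Let u_k denote P(reach 11 before 0 | start at k). Boundary: u_0 = 0, u_11 = 1. Recurrence: u_k = 2/7·u_{k+1} + 5/7·u_{k-1} for 1 ≤ k ≤ 10. Try u_k = A + B·r^k with r = q/p = (5/7)/(2/7) = 5/2. Substitution satisfies the recurrence; boundary conditions give:
  u_k = (1 − r^k) / (1 − r^N) = (1 − (5/2)^3) / (1 − (5/2)^11) = 9984/16275359.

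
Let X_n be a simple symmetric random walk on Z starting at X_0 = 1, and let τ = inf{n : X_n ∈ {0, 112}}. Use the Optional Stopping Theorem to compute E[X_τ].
E[X_τ] = 1

X_n is a martingale and τ is a bounded-mean stopping time (indeed τ is finite a.s. with bounded expectation since the walk is in a bounded region). By the OST, E[X_τ] = E[X_0] = 1. Equivalently: E[X_τ] = 112 · P(hit 112 first) + 0 · P(hit 0 first) = 112 · (1/112) = 1.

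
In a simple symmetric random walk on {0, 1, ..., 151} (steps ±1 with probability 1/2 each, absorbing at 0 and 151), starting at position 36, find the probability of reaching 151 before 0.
P(hit 151 before 0) = 36/151

Let u_k = P(hit 151 before 0 | start at k). Then u_0 = 0, u_151 = 1, and u_k = u_{k-1}/2 + u_{k+1}/2 for 1 ≤ k ≤ 150. This harmonic recurrence is solved by u_k = k/151, giving u_36 = 36/151.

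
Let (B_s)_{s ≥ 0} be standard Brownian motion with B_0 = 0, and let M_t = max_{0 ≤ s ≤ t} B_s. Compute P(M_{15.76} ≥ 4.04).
P(M_{15.76} ≥ 4.04) = 2·P(B_{15.76} ≥ 4.04) = 2(1 − Φ(4.04/√15.76)) ≈ 0.3088

By the reflection principle for Brownian motion, P(M_t ≥ a) = 2 · P(B_t ≥ a) for a ≥ 0. Since B_t ~ N(0, t), P(B_t ≥ 4.04) = 1 − Φ(4.04/√t) = 1 − Φ(4.04/√15.76) = 1 − Φ(1.0177). So
  P(M_{15.76} ≥ 4.04) = 2(1 − Φ(1.0177)) ≈ 0.3088.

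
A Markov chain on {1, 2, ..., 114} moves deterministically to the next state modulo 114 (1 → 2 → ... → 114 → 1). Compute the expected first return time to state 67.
E[T_67 | X_0 = 67] = 114

The chain cycles deterministically, so starting at state 67 it returns in exactly 114 steps. Equivalently, the stationary distribution is uniform π_j = 1/114 for every state j, so by Kac's formula E[T_67] = 1/π_67 = 114.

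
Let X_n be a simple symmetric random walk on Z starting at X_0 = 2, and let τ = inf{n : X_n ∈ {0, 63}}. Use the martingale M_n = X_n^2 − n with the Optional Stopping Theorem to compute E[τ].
E[τ] = 122

M_n = X_n^2 − n is a martingale (since E[X_{n+1}^2 | F_n] = X_n^2 + 1). By OST (τ has finite mean in a bounded region), E[M_τ] = E[M_0] = X_0^2 − 0 = 2^2 = 4. Also E[M_τ] = E[X_τ^2] − E[τ]. The walk exits at 0 or 63, with P(hit 63 first) = 2/63, so E[X_τ^2] = 63^2 · 2/63 + 0 = 126. Thus E[τ] = E[X_τ^2] − E[M_τ] = 126 − 4 = 122 = 2(63 − 2) = 122.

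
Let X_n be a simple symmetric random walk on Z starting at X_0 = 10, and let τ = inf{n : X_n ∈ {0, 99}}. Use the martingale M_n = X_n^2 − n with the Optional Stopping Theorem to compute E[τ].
E[τ] = 890

M_n = X_n^2 − n is a martingale (since E[X_{n+1}^2 | F_n] = X_n^2 + 1). By OST (τ has finite mean in a bounded region), E[M_τ] = E[M_0] = X_0^2 − 0 = 10^2 = 100. Also E[M_τ] = E[X_τ^2] − E[τ]. The walk exits at 0 or 99, with P(hit 99 first) = 10/99, so E[X_τ^2] = 99^2 · 10/99 + 0 = 990. Thus E[τ] = E[X_τ^2] − E[M_τ] = 990 − 100 = 890 = 10(99 − 10) = 890.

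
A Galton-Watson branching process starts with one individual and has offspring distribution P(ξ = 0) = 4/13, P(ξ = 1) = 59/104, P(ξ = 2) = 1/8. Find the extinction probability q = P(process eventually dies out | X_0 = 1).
q = 1

Mean offspring μ = 0·4/13 + 1·59/104 + 2·1/8 = 85/104 ≤ 1. For μ ≤ 1 with offspring not concentrated at 1, the Galton-Watson process goes extinct almost surely, so q = 1.
(Algebraic check: The pgf is f(s) = 4/13 + 59/104·s + 1/8·s². The extinction probability q is the smallest fixed point of f in [0, 1]. Setting s = f(s):
  1/8·s² + (59/104 − 1)·s + 4/13 = 0
  1/8·s² − (4/13 + 1/8)·s + 4/13 = 0
which factors as (s − 1)·(1/8·s − 4/13) = 0, giving roots s = 1 and s = (4/13)/(1/8) = 32/13. Since 32/13 ≥ 1, the smallest root in [0, 1] is s = 1.)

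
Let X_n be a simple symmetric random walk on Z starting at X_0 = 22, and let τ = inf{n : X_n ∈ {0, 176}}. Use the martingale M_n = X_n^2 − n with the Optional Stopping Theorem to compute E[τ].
E[τ] = 3388

M_n = X_n^2 − n is a martingale (since E[X_{n+1}^2 | F_n] = X_n^2 + 1). By OST (τ has finite mean in a bounded region), E[M_τ] = E[M_0] = X_0^2 − 0 = 22^2 = 484. Also E[M_τ] = E[X_τ^2] − E[τ]. The walk exits at 0 or 176, with P(hit 176 first) = 22/176, so E[X_τ^2] = 176^2 · 22/176 + 0 = 3872. Thus E[τ] = E[X_τ^2] − E[M_τ] = 3872 − 484 = 3388 = 22(176 − 22) = 3388.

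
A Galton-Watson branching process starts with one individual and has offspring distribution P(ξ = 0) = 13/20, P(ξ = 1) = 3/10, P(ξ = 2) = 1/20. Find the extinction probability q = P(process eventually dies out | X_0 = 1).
q = 1

Mean offspring μ = 0·13/20 + 1·3/10 + 2·1/20 = 2/5 ≤ 1. For μ ≤ 1 with offspring not concentrated at 1, the Galton-Watson process goes extinct almost surely, so q = 1.
(Algebraic check: The pgf is f(s) = 13/20 + 3/10·s + 1/20·s². The extinction probability q is the smallest fixed point of f in [0, 1]. Setting s = f(s):
  1/20·s² + (3/10 − 1)·s + 13/20 = 0
  1/20·s² − (13/20 + 1/20)·s + 13/20 = 0
which factors as (s − 1)·(1/20·s − 13/20) = 0, giving roots s = 1 and s = (13/20)/(1/20) = 13. Since 13 ≥ 1, the smallest root in [0, 1] is s = 1.)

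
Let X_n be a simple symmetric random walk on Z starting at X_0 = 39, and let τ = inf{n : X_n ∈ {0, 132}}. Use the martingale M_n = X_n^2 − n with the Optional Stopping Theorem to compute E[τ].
E[τ] = 3627

M_n = X_n^2 − n is a martingale (since E[X_{n+1}^2 | F_n] = X_n^2 + 1). By OST (τ has finite mean in a bounded region), E[M_τ] = E[M_0] = X_0^2 − 0 = 39^2 = 1521. Also E[M_τ] = E[X_τ^2] − E[τ]. The walk exits at 0 or 132, with P(hit 132 first) = 39/132, so E[X_τ^2] = 132^2 · 39/132 + 0 = 5148. Thus E[τ] = E[X_τ^2] − E[M_τ] = 5148 − 1521 = 3627 = 39(132 − 39) = 3627.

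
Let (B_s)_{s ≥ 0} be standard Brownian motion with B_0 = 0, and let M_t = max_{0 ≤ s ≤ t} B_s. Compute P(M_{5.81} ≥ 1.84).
P(M_{5.81} ≥ 1.84) = 2·P(B_{5.81} ≥ 1.84) = 2(1 − Φ(1.84/√5.81)) ≈ 0.4452

By the reflection principle for Brownian motion, P(M_t ≥ a) = 2 · P(B_t ≥ a) for a ≥ 0. Since B_t ~ N(0, t), P(B_t ≥ 1.84) = 1 − Φ(1.84/√t) = 1 − Φ(1.84/√5.81) = 1 − Φ(0.7634). So
  P(M_{5.81} ≥ 1.84) = 2(1 − Φ(0.7634)) ≈ 0.4452.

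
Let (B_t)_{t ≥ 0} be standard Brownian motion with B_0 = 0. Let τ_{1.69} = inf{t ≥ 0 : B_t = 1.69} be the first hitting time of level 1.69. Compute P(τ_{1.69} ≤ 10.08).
P(τ_{1.69} ≤ 10.08) = 2(1 − Φ(1.69/√10.08)) = 2(1 − Φ(0.5323)) ≈ 0.5945

By the reflection principle for standard BM, P(τ_b ≤ t) = 2 · P(B_t ≥ b). Since B_t ~ N(0, t), P(B_t ≥ 1.69) = 1 − Φ(1.69/√t) = 1 − Φ(1.69/√10.08) = 1 − Φ(0.5323) ≈ 0.29726. Doubling: P(τ_{1.69} ≤ 10.08) ≈ 2 · 0.29726 = 0.59452 ≈ 0.5945.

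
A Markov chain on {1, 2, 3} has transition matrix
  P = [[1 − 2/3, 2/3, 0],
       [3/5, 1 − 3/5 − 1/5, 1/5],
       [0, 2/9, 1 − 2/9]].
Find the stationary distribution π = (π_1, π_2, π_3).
π = (9/28, 5/14, 9/28)

This is a birth-death chain on three states, which satisfies detailed balance: π_1 · P_{12} = π_2 · P_{21} and π_2 · P_{23} = π_3 · P_{32}.
From π_1 · 2/3 = π_2 · 3/5: π_2/π_1 = (2/3)/(3/5) = 10/9.
From π_2 · 1/5 = π_3 · 2/9: π_3/π_2 = (1/5)/(2/9) = 9/10.
Take π_1 proportional to 1; then unnormalized π = (1, 10/9, 1). Normalize by dividing by the sum 28/9:
  π = (9/28, 5/14, 9/28).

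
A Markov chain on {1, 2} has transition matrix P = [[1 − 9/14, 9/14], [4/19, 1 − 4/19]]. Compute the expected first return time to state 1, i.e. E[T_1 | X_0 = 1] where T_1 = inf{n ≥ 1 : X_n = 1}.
E[T_1 | X_0 = 1] = 1/π_1 = 227/56

For an irreducible recurrent Markov chain with stationary distribution π, E[T_i | X_0 = i] = 1/π_i (Kac's formula). Here π_1 = (4/19)/(9/14 + 4/19) = (4/19)/(227/266) = 56/227, so E[T_1 | X_0 = 1] = 1/π_1 = (9/14 + 4/19)/(4/19) = (227/266)/(4/19) = 227/56.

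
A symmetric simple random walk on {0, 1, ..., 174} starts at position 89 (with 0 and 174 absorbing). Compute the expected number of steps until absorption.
E[τ | X_0 = 89] = 7565

Let v_k = E[τ | X_0 = k]. Boundary: v_0 = v_174 = 0. Recurrence: v_k = 1 + (v_{k-1} + v_{k+1})/2 for 1 ≤ k ≤ 173. The particular solution to v_k − (v_{k-1} + v_{k+1})/2 = 1 is v_k = −k^2. Adding homogeneous solution A + B k and matching boundaries gives v_k = k (174 − k). Substituting k = 89: v_89 = 89 · 85 = 7565.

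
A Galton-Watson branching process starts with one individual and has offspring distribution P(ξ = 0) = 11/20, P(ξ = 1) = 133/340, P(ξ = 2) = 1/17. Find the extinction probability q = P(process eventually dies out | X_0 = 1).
q = 1

Mean offspring μ = 0·11/20 + 1·133/340 + 2·1/17 = 173/340 ≤ 1. For μ ≤ 1 with offspring not concentrated at 1, the Galton-Watson process goes extinct almost surely, so q = 1.
(Algebraic check: The pgf is f(s) = 11/20 + 133/340·s + 1/17·s². The extinction probability q is the smallest fixed point of f in [0, 1]. Setting s = f(s):
  1/17·s² + (133/340 − 1)·s + 11/20 = 0
  1/17·s² − (11/20 + 1/17)·s + 11/20 = 0
which factors as (s − 1)·(1/17·s − 11/20) = 0, giving roots s = 1 and s = (11/20)/(1/17) = 187/20. Since 187/20 ≥ 1, the smallest root in [0, 1] is s = 1.)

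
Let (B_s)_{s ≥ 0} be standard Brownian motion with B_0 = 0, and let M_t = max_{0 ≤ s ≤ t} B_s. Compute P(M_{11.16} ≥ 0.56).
P(M_{11.16} ≥ 0.56) = 2·P(B_{11.16} ≥ 0.56) = 2(1 − Φ(0.56/√11.16)) ≈ 0.8669

By the reflection principle for Brownian motion, P(M_t ≥ a) = 2 · P(B_t ≥ a) for a ≥ 0. Since B_t ~ N(0, t), P(B_t ≥ 0.56) = 1 − Φ(0.56/√t) = 1 − Φ(0.56/√11.16) = 1 − Φ(0.1676). So
  P(M_{11.16} ≥ 0.56) = 2(1 − Φ(0.1676)) ≈ 0.8669.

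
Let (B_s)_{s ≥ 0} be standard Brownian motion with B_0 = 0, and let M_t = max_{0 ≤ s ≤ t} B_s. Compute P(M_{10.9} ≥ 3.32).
P(M_{10.9} ≥ 3.32) = 2·P(B_{10.9} ≥ 3.32) = 2(1 − Φ(3.32/√10.9)) ≈ 0.3146

By the reflection principle for Brownian motion, P(M_t ≥ a) = 2 · P(B_t ≥ a) for a ≥ 0. Since B_t ~ N(0, t), P(B_t ≥ 3.32) = 1 − Φ(3.32/√t) = 1 − Φ(3.32/√10.9) = 1 − Φ(1.0056). So
  P(M_{10.9} ≥ 3.32) = 2(1 − Φ(1.0056)) ≈ 0.3146.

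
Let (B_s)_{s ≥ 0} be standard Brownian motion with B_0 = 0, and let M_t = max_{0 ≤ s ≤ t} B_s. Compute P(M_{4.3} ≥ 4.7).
P(M_{4.3} ≥ 4.7) = 2·P(B_{4.3} ≥ 4.7) = 2(1 − Φ(4.7/√4.3)) ≈ 0.0234

By the reflection principle for Brownian motion, P(M_t ≥ a) = 2 · P(B_t ≥ a) for a ≥ 0. Since B_t ~ N(0, t), P(B_t ≥ 4.7) = 1 − Φ(4.7/√t) = 1 − Φ(4.7/√4.3) = 1 − Φ(2.2665). So
  P(M_{4.3} ≥ 4.7) = 2(1 − Φ(2.2665)) ≈ 0.0234.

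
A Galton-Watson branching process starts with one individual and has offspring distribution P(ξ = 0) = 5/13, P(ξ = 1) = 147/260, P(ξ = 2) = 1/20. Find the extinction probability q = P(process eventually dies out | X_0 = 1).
q = 1

Mean offspring μ = 0·5/13 + 1·147/260 + 2·1/20 = 173/260 ≤ 1. For μ ≤ 1 with offspring not concentrated at 1, the Galton-Watson process goes extinct almost surely, so q = 1.
(Algebraic check: The pgf is f(s) = 5/13 + 147/260·s + 1/20·s². The extinction probability q is the smallest fixed point of f in [0, 1]. Setting s = f(s):
  1/20·s² + (147/260 − 1)·s + 5/13 = 0
  1/20·s² − (5/13 + 1/20)·s + 5/13 = 0
which factors as (s − 1)·(1/20·s − 5/13) = 0, giving roots s = 1 and s = (5/13)/(1/20) = 100/13. Since 100/13 ≥ 1, the smallest root in [0, 1] is s = 1.)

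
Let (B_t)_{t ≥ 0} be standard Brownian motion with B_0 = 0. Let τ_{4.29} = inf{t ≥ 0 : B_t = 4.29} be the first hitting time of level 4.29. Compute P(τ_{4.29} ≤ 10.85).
P(τ_{4.29} ≤ 10.85) = 2(1 − Φ(4.29/√10.85)) = 2(1 − Φ(1.3024)) ≈ 0.1928

By the reflection principle for standard BM, P(τ_b ≤ t) = 2 · P(B_t ≥ b). Since B_t ~ N(0, t), P(B_t ≥ 4.29) = 1 − Φ(4.29/√t) = 1 − Φ(4.29/√10.85) = 1 − Φ(1.3024) ≈ 0.09639. Doubling: P(τ_{4.29} ≤ 10.85) ≈ 2 · 0.09639 = 0.19278 ≈ 0.1928.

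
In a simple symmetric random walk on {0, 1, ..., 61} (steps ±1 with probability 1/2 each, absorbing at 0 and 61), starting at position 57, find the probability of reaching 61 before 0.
P(hit 61 before 0) = 57/61

Let u_k = P(hit 61 before 0 | start at k). Then u_0 = 0, u_61 = 1, and u_k = u_{k-1}/2 + u_{k+1}/2 for 1 ≤ k ≤ 60. This harmonic recurrence is solved by u_k = k/61, giving u_57 = 57/61.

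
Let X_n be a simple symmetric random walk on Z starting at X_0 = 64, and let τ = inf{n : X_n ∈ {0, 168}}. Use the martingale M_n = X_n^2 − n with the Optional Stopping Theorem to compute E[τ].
E[τ] = 6656

M_n = X_n^2 − n is a martingale (since E[X_{n+1}^2 | F_n] = X_n^2 + 1). By OST (τ has finite mean in a bounded region), E[M_τ] = E[M_0] = X_0^2 − 0 = 64^2 = 4096. Also E[M_τ] = E[X_τ^2] − E[τ]. The walk exits at 0 or 168, with P(hit 168 first) = 64/168, so E[X_τ^2] = 168^2 · 64/168 + 0 = 10752. Thus E[τ] = E[X_τ^2] − E[M_τ] = 10752 − 4096 = 6656 = 64(168 − 64) = 6656.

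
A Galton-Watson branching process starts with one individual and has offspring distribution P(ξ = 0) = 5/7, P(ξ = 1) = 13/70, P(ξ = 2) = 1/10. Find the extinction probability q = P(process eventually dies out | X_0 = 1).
q = 1

Mean offspring μ = 0·5/7 + 1·13/70 + 2·1/10 = 27/70 ≤ 1. For μ ≤ 1 with offspring not concentrated at 1, the Galton-Watson process goes extinct almost surely, so q = 1.
(Algebraic check: The pgf is f(s) = 5/7 + 13/70·s + 1/10·s². The extinction probability q is the smallest fixed point of f in [0, 1]. Setting s = f(s):
  1/10·s² + (13/70 − 1)·s + 5/7 = 0
  1/10·s² − (5/7 + 1/10)·s + 5/7 = 0
which factors as (s − 1)·(1/10·s − 5/7) = 0, giving roots s = 1 and s = (5/7)/(1/10) = 50/7. Since 50/7 ≥ 1, the smallest root in [0, 1] is s = 1.)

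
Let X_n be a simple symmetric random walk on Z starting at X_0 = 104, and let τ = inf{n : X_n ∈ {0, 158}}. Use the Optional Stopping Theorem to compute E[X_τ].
E[X_τ] = 104

X_n is a martingale and τ is a bounded-mean stopping time (indeed τ is finite a.s. with bounded expectation since the walk is in a bounded region). By the OST, E[X_τ] = E[X_0] = 104. Equivalently: E[X_τ] = 158 · P(hit 158 first) + 0 · P(hit 0 first) = 158 · (104/158) = 104.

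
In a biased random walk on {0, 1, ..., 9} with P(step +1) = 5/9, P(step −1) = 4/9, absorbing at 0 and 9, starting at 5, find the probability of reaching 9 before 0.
P(hit 9 before 0) = (1 − (4/5)^5) / (1 − (4/5)^9) = 1313125/1690981

Let u_k denote P(reach 9 before 0 | start at k). Boundary: u_0 = 0, u_9 = 1. Recurrence: u_k = 5/9·u_{k+1} + 4/9·u_{k-1} for 1 ≤ k ≤ 8. Try u_k = A + B·r^k with r = q/p = (4/9)/(5/9) = 4/5. Substitution satisfies the recurrence; boundary conditions give:
  u_k = (1 − r^k) / (1 − r^N) = (1 − (4/5)^5) / (1 − (4/5)^9) = 1313125/1690981.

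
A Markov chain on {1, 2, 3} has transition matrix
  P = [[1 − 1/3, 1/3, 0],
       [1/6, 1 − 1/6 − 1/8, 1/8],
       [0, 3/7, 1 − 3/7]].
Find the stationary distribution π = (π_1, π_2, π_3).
π = (12/43, 24/43, 7/43)

This is a birth-death chain on three states, which satisfies detailed balance: π_1 · P_{12} = π_2 · P_{21} and π_2 · P_{23} = π_3 · P_{32}.
From π_1 · 1/3 = π_2 · 1/6: π_2/π_1 = (1/3)/(1/6) = 2.
From π_2 · 1/8 = π_3 · 3/7: π_3/π_2 = (1/8)/(3/7) = 7/24.
Take π_1 proportional to 1; then unnormalized π = (1, 2, 7/12). Normalize by dividing by the sum 43/12:
  π = (12/43, 24/43, 7/43).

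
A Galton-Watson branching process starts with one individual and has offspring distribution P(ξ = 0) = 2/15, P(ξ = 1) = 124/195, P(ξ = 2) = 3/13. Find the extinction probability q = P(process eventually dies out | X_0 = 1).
q = 26/45

The pgf is f(s) = 2/15 + 124/195·s + 3/13·s². The extinction probability q is the smallest fixed point of f in [0, 1]. Setting s = f(s):
  3/13·s² + (124/195 − 1)·s + 2/15 = 0
  3/13·s² − (2/15 + 3/13)·s + 2/15 = 0
which factors as (s − 1)·(3/13·s − 2/15) = 0, giving roots s = 1 and s = (2/15)/(3/13) = 26/45.
Mean offspring μ = 124/195 + 2·3/13 = 214/195 > 1 (supercritical), so q < 1. The extinction probability is the smaller root: q = (2/15)/(3/13) = 26/45.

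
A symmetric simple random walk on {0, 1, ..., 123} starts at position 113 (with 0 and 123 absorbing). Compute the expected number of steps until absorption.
E[τ | X_0 = 113] = 1130

Let v_k = E[τ | X_0 = k]. Boundary: v_0 = v_123 = 0. Recurrence: v_k = 1 + (v_{k-1} + v_{k+1})/2 for 1 ≤ k ≤ 122. The particular solution to v_k − (v_{k-1} + v_{k+1})/2 = 1 is v_k = −k^2. Adding homogeneous solution A + B k and matching boundaries gives v_k = k (123 − k). Substituting k = 113: v_113 = 113 · 10 = 1130.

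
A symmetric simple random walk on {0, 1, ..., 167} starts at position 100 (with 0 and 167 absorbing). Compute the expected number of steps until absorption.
E[τ | X_0 = 100] = 6700

Let v_k = E[τ | X_0 = k]. Boundary: v_0 = v_167 = 0. Recurrence: v_k = 1 + (v_{k-1} + v_{k+1})/2 for 1 ≤ k ≤ 166. The particular solution to v_k − (v_{k-1} + v_{k+1})/2 = 1 is v_k = −k^2. Adding homogeneous solution A + B k and matching boundaries gives v_k = k (167 − k). Substituting k = 100: v_100 = 100 · 67 = 6700.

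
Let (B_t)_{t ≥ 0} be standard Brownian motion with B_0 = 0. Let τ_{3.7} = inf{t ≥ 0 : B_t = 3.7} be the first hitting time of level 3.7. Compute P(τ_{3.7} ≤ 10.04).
P(τ_{3.7} ≤ 10.04) = 2(1 − Φ(3.7/√10.04)) = 2(1 − Φ(1.1677)) ≈ 0.2429

By the reflection principle for standard BM, P(τ_b ≤ t) = 2 · P(B_t ≥ b). Since B_t ~ N(0, t), P(B_t ≥ 3.7) = 1 − Φ(3.7/√t) = 1 − Φ(3.7/√10.04) = 1 − Φ(1.1677) ≈ 0.12146. Doubling: P(τ_{3.7} ≤ 10.04) ≈ 2 · 0.12146 = 0.24292 ≈ 0.2429.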